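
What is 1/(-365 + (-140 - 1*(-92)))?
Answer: -1/413 ≈ -0.0024213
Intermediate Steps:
1/(-365 + (-140 - 1*(-92))) = 1/(-365 + (-140 + 92)) = 1/(-365 - 48) = 1/(-413) = -1/413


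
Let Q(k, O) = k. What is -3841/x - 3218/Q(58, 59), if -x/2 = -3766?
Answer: -12230377/218428 ≈ -55.993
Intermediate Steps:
x = 7532 (x = -2*(-3766) = 7532)
-3841/x - 3218/Q(58, 59) = -3841/7532 - 3218/58 = -3841*1/7532 - 3218*1/58 = -3841/7532 - 1609/29 = -12230377/218428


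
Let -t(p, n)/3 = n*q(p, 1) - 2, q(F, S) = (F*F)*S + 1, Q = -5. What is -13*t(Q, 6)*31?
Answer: 186186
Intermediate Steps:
q(F, S) = 1 + S*F² (q(F, S) = F²*S + 1 = S*F² + 1 = 1 + S*F²)
t(p, n) = 6 - 3*n*(1 + p²) (t(p, n) = -3*(n*(1 + 1*p²) - 2) = -3*(n*(1 + p²) - 2) = -3*(-2 + n*(1 + p²)) = 6 - 3*n*(1 + p²))
-13*t(Q, 6)*31 = -13*(6 - 3*6*(1 + (-5)²))*31 = -13*(6 - 3*6*(1 + 25))*31 = -13*(6 - 3*6*26)*31 = -13*(6 - 468)*31 = -13*(-462)*31 = 6006*31 = 186186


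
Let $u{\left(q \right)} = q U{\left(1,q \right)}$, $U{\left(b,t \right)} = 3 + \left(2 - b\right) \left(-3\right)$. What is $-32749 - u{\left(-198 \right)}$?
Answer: $-32749$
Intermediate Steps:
$U{\left(b,t \right)} = -3 + 3 b$ ($U{\left(b,t \right)} = 3 + \left(-6 + 3 b\right) = -3 + 3 b$)
$u{\left(q \right)} = 0$ ($u{\left(q \right)} = q \left(-3 + 3 \cdot 1\right) = q \left(-3 + 3\right) = q 0 = 0$)
$-32749 - u{\left(-198 \right)} = -32749 - 0 = -32749 + 0 = -32749$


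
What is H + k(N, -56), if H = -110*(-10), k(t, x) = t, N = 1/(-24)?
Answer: 26399/24 ≈ 1100.0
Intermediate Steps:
N = -1/24 ≈ -0.041667
H = 1100
H + k(N, -56) = 1100 - 1/24 = 26399/24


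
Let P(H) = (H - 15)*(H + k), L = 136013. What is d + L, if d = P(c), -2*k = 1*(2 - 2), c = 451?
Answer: 332649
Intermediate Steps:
k = 0 (k = -(2 - 2)/2 = -0/2 = -½*0 = 0)
P(H) = H*(-15 + H) (P(H) = (H - 15)*(H + 0) = (-15 + H)*H = H*(-15 + H))
d = 196636 (d = 451*(-15 + 451) = 451*436 = 196636)
d + L = 196636 + 136013 = 332649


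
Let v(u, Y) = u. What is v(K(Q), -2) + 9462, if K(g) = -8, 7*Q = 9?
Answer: 9454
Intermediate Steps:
Q = 9/7 (Q = (1/7)*9 = 9/7 ≈ 1.2857)
v(K(Q), -2) + 9462 = -8 + 9462 = 9454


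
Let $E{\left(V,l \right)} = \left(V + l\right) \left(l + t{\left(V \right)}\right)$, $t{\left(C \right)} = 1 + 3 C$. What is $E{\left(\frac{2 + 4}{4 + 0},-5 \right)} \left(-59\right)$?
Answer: $\frac{413}{4} \approx 103.25$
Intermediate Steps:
$E{\left(V,l \right)} = \left(V + l\right) \left(1 + l + 3 V\right)$ ($E{\left(V,l \right)} = \left(V + l\right) \left(l + \left(1 + 3 V\right)\right) = \left(V + l\right) \left(1 + l + 3 V\right)$)
$E{\left(\frac{2 + 4}{4 + 0},-5 \right)} \left(-59\right) = \left(\frac{2 + 4}{4 + 0} - 5 + \left(-5\right)^{2} + 3 \left(\frac{2 + 4}{4 + 0}\right)^{2} + 4 \frac{2 + 4}{4 + 0} \left(-5\right)\right) \left(-59\right) = \left(\frac{6}{4} - 5 + 25 + 3 \left(\frac{6}{4}\right)^{2} + 4 \cdot \frac{6}{4} \left(-5\right)\right) \left(-59\right) = \left(6 \cdot \frac{1}{4} - 5 + 25 + 3 \left(6 \cdot \frac{1}{4}\right)^{2} + 4 \cdot 6 \cdot \frac{1}{4} \left(-5\right)\right) \left(-59\right) = \left(\frac{3}{2} - 5 + 25 + 3 \left(\frac{3}{2}\right)^{2} + 4 \cdot \frac{3}{2} \left(-5\right)\right) \left(-59\right) = \left(\frac{3}{2} - 5 + 25 + 3 \cdot \frac{9}{4} - 30\right) \left(-59\right) = \left(\frac{3}{2} - 5 + 25 + \frac{27}{4} - 30\right) \left(-59\right) = \left(- \frac{7}{4}\right) \left(-59\right) = \frac{413}{4}$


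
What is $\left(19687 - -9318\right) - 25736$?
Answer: $3269$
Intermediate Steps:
$\left(19687 - -9318\right) - 25736 = \left(19687 + 9318\right) - 25736 = 29005 - 25736 = 3269$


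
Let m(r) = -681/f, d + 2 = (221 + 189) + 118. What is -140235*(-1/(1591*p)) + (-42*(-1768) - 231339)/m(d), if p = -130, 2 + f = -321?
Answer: -699613102367/9390082 ≈ -74506.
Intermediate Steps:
f = -323 (f = -2 - 321 = -323)
d = 526 (d = -2 + ((221 + 189) + 118) = -2 + (410 + 118) = -2 + 528 = 526)
m(r) = 681/323 (m(r) = -681/(-323) = -681*(-1/323) = 681/323)
-140235*(-1/(1591*p)) + (-42*(-1768) - 231339)/m(d) = -140235/((-130*(-1591))) + (-42*(-1768) - 231339)/(681/323) = -140235/206830 + (74256 - 231339)*(323/681) = -140235*1/206830 - 157083*323/681 = -28047/41366 - 16912603/227 = -699613102367/9390082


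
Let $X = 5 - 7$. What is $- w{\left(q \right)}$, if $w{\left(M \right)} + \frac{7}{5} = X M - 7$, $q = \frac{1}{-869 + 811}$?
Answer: $\frac{1213}{145} \approx 8.3655$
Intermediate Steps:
$X = -2$
$q = - \frac{1}{58}$ ($q = \frac{1}{-58} = - \frac{1}{58} \approx -0.017241$)
$w{\left(M \right)} = - \frac{42}{5} - 2 M$ ($w{\left(M \right)} = - \frac{7}{5} - \left(7 + 2 M\right) = - \frac{42}{5} - 2 M$)
$- w{\left(q \right)} = - (- \frac{42}{5} - - \frac{1}{29}) = - (- \frac{42}{5} + \frac{1}{29}) = \left(-1\right) \left(- \frac{1213}{145}\right) = \frac{1213}{145}$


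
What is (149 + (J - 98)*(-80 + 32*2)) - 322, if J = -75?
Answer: 2595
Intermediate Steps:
(149 + (J - 98)*(-80 + 32*2)) - 322 = (149 + (-75 - 98)*(-80 + 32*2)) - 322 = (149 - 173*(-80 + 64)) - 322 = (149 - 173*(-16)) - 322 = (149 + 2768) - 322 = 2917 - 322 = 2595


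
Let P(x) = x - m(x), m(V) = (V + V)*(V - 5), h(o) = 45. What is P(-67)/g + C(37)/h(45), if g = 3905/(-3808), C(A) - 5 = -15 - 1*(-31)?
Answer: 110989627/11715 ≈ 9474.1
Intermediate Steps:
m(V) = 2*V*(-5 + V) (m(V) = (2*V)*(-5 + V) = 2*V*(-5 + V))
C(A) = 21 (C(A) = 5 + (-15 - 1*(-31)) = 5 + (-15 + 31) = 5 + 16 = 21)
g = -3905/3808 (g = 3905*(-1/3808) = -3905/3808 ≈ -1.0255)
P(x) = x - 2*x*(-5 + x)
P(-67)/g + C(37)/h(45) = (-67*(11 - 2*(-67)))/(-3905/3808) + 21/45 = -67*(11 + 134)*(-3808/3905) + 21*(1/45) = -67*145*(-3808/3905) + 7/15 = -9715*(-3808/3905) + 7/15 = 7398944/781 + 7/15 = 110989627/11715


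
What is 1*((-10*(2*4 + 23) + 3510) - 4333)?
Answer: -1133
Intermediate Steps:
1*((-10*(2*4 + 23) + 3510) - 4333) = 1*((-10*(8 + 23) + 3510) - 4333) = 1*((-10*31 + 3510) - 4333) = 1*((-310 + 3510) - 4333) = 1*(3200 - 4333) = 1*(-1133) = -1133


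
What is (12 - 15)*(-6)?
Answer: 18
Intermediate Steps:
(12 - 15)*(-6) = -3*(-6) = 18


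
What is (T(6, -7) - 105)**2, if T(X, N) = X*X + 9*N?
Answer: 17424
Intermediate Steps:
T(X, N) = X**2 + 9*N
(T(6, -7) - 105)**2 = ((6**2 + 9*(-7)) - 105)**2 = ((36 - 63) - 105)**2 = (-27 - 105)**2 = (-132)**2 = 17424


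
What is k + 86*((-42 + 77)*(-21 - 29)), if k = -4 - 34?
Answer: -150538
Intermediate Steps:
k = -38
k + 86*((-42 + 77)*(-21 - 29)) = -38 + 86*((-42 + 77)*(-21 - 29)) = -38 + 86*(35*(-50)) = -38 + 86*(-1750) = -38 - 150500 = -150538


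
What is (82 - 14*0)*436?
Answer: 35752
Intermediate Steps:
(82 - 14*0)*436 = (82 + 0)*436 = 82*436 = 35752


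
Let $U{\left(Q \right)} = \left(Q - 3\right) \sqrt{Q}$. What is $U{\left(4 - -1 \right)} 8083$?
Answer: $16166 \sqrt{5} \approx 36148.0$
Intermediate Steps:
$U{\left(Q \right)} = \sqrt{Q} \left(-3 + Q\right)$ ($U{\left(Q \right)} = \left(-3 + Q\right) \sqrt{Q} = \sqrt{Q} \left(-3 + Q\right)$)
$U{\left(4 - -1 \right)} 8083 = \sqrt{4 - -1} \left(-3 + \left(4 - -1\right)\right) 8083 = \sqrt{4 + 1} \left(-3 + \left(4 + 1\right)\right) 8083 = \sqrt{5} \left(-3 + 5\right) 8083 = \sqrt{5} \cdot 2 \cdot 8083 = 2 \sqrt{5} \cdot 8083 = 16166 \sqrt{5}$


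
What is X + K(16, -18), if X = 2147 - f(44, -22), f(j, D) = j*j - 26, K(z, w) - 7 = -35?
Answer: 209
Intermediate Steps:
K(z, w) = -28 (K(z, w) = 7 - 35 = -28)
f(j, D) = -26 + j² (f(j, D) = j² - 26 = -26 + j²)
X = 237 (X = 2147 - (-26 + 44²) = 2147 - (-26 + 1936) = 2147 - 1*1910 = 2147 - 1910 = 237)
X + K(16, -18) = 237 - 28 = 209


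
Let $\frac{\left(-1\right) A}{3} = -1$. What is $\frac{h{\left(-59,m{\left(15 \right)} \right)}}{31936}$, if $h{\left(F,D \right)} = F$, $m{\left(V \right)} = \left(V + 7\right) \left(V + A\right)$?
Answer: $- \frac{59}{31936} \approx -0.0018474$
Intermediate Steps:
$A = 3$ ($A = \left(-3\right) \left(-1\right) = 3$)
$m{\left(V \right)} = \left(3 + V\right) \left(7 + V\right)$ ($m{\left(V \right)} = \left(V + 7\right) \left(V + 3\right) = \left(7 + V\right) \left(3 + V\right) = \left(3 + V\right) \left(7 + V\right)$)
$\frac{h{\left(-59,m{\left(15 \right)} \right)}}{31936} = - \frac{59}{31936}$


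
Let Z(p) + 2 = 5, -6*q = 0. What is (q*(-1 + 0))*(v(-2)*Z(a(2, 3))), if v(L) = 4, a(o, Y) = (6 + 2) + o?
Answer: 0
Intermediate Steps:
q = 0 (q = -⅙*0 = 0)
a(o, Y) = 8 + o
Z(p) = 3 (Z(p) = -2 + 5 = 3)
(q*(-1 + 0))*(v(-2)*Z(a(2, 3))) = (0*(-1 + 0))*(4*3) = (0*(-1))*12 = 0*12 = 0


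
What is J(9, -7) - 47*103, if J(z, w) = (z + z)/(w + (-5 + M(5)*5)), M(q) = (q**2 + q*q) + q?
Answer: -1273165/263 ≈ -4840.9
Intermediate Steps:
M(q) = q + 2*q**2 (M(q) = (q**2 + q**2) + q = 2*q**2 + q = q + 2*q**2)
J(z, w) = 2*z/(270 + w) (J(z, w) = (z + z)/(w + (-5 + (5*(1 + 2*5))*5)) = (2*z)/(w + (-5 + (5*(1 + 10))*5)) = (2*z)/(w + (-5 + (5*11)*5)) = (2*z)/(w + (-5 + 55*5)) = (2*z)/(w + (-5 + 275)) = (2*z)/(w + 270) = (2*z)/(270 + w) = 2*z/(270 + w))
J(9, -7) - 47*103 = 2*9/(270 - 7) - 47*103 = 2*9/263 - 4841 = 2*9*(1/263) - 4841 = 18/263 - 4841 = -1273165/263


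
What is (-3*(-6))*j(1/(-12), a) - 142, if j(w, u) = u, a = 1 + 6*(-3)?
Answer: -448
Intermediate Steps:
a = -17 (a = 1 - 18 = -17)
(-3*(-6))*j(1/(-12), a) - 142 = -3*(-6)*(-17) - 142 = 18*(-17) - 142 = -306 - 142 = -448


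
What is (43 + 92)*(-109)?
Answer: -14715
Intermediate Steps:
(43 + 92)*(-109) = 135*(-109) = -14715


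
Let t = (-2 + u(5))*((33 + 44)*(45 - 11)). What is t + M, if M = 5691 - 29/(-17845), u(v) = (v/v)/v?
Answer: 17463146/17845 ≈ 978.60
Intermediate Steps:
u(v) = 1/v
t = -23562/5 (t = (-2 + 1/5)*((33 + 44)*(45 - 11)) = (-2 + ⅕)*(77*34) = -9/5*2618 = -23562/5 ≈ -4712.4)
M = 101555924/17845 (M = 5691 - 29*(-1/17845) = 5691 + 29/17845 = 101555924/17845 ≈ 5691.0)
t + M = -23562/5 + 101555924/17845 = 17463146/17845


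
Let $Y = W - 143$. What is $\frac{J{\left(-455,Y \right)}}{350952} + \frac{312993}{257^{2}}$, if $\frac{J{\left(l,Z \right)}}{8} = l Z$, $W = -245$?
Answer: $\frac{3627282911}{413929083} \approx 8.7631$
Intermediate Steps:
$Y = -388$ ($Y = -245 - 143 = -388$)
$J{\left(l,Z \right)} = 8 Z l$ ($J{\left(l,Z \right)} = 8 l Z = 8 Z l$)
$\frac{J{\left(-455,Y \right)}}{350952} + \frac{312993}{257^{2}} = \frac{8 \left(-388\right) \left(-455\right)}{350952} + \frac{312993}{257^{2}} = 1412320 \cdot \frac{1}{350952} + \frac{312993}{66049} = \frac{25220}{6267} + 312993 \cdot \frac{1}{66049} = \frac{25220}{6267} + \frac{312993}{66049} = \frac{3627282911}{413929083}$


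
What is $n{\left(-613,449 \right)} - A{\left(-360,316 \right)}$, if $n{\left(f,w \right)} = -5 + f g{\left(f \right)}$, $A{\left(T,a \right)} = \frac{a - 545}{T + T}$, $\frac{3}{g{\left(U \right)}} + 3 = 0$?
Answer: $\frac{437531}{720} \approx 607.68$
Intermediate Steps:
$g{\left(U \right)} = -1$ ($g{\left(U \right)} = \frac{3}{-3 + 0} = \frac{3}{-3} = 3 \left(- \frac{1}{3}\right) = -1$)
$A{\left(T,a \right)} = \frac{-545 + a}{2 T}$
$n{\left(f,w \right)} = -5 - f$ ($n{\left(f,w \right)} = -5 + f \left(-1\right) = -5 - f$)
$n{\left(-613,449 \right)} - A{\left(-360,316 \right)} = \left(-5 - -613\right) - \frac{-545 + 316}{2 \left(-360\right)} = \left(-5 + 613\right) - \frac{1}{2} \left(- \frac{1}{360}\right) \left(-229\right) = 608 - \frac{229}{720} = \frac{437531}{720}$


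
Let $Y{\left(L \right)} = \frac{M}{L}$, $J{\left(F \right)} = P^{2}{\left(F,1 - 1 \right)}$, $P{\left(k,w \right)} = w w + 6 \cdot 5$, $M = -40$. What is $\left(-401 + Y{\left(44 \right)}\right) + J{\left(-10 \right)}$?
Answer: $\frac{5479}{11} \approx 498.09$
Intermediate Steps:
$P{\left(k,w \right)} = 30 + w^{2}$ ($P{\left(k,w \right)} = w^{2} + 30 = 30 + w^{2}$)
$J{\left(F \right)} = 900$ ($J{\left(F \right)} = \left(30 + \left(1 - 1\right)^{2}\right)^{2} = \left(30 + 0^{2}\right)^{2} = \left(30 + 0\right)^{2} = 30^{2} = 900$)
$Y{\left(L \right)} = - \frac{40}{L}$
$\left(-401 + Y{\left(44 \right)}\right) + J{\left(-10 \right)} = \left(-401 - \frac{40}{44}\right) + 900 = \left(-401 - \frac{10}{11}\right) + 900 = - \frac{4421}{11} + 900 = \frac{5479}{11}$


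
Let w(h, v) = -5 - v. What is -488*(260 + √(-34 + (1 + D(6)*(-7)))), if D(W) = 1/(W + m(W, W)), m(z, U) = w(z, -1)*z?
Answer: -126880 - 244*I*√1174/3 ≈ -1.2688e+5 - 2786.8*I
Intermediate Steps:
m(z, U) = -4*z (m(z, U) = (-5 - 1*(-1))*z = (-5 + 1)*z = -4*z)
D(W) = -1/(3*W) (D(W) = 1/(W - 4*W) = 1/(-3*W) = -1/(3*W))
-488*(260 + √(-34 + (1 + D(6)*(-7)))) = -488*(260 + √(-34 + (1 - ⅓/6*(-7)))) = -488*(260 + √(-34 + (1 - ⅓*⅙*(-7)))) = -488*(260 + √(-34 + (1 - 1/18*(-7)))) = -488*(260 + √(-34 + (1 + 7/18))) = -488*(260 + √(-34 + 25/18)) = -488*(260 + √(-587/18)) = -488*(260 + I*√1174/6) = -126880 - 244*I*√1174/3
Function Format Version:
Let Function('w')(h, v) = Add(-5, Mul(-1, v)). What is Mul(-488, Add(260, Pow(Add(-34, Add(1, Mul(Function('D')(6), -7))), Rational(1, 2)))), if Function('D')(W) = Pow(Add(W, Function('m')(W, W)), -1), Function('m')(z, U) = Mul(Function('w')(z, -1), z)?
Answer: Add(-126880, Mul(Rational(-244, 3), I, Pow(1174, Rational(1, 2)))) ≈ Add(-1.2688e+5, Mul(-2786.8, I))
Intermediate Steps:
Function('m')(z, U) = Mul(-4, z) (Function('m')(z, U) = Mul(Add(-5, Mul(-1, -1)), z) = Mul(Add(-5, 1), z) = Mul(-4, z))
Function('D')(W) = Mul(Rational(-1, 3), Pow(W, -1)) (Function('D')(W) = Pow(Add(W, Mul(-4, W)), -1) = Pow(Mul(-3, W), -1) = Mul(Rational(-1, 3), Pow(W, -1)))
Mul(-488, Add(260, Pow(Add(-34, Add(1, Mul(Function('D')(6), -7))), Rational(1, 2)))) = Mul(-488, Add(260, Pow(Add(-34, Add(1, Mul(Mul(Rational(-1, 3), Pow(6, -1)), -7))), Rational(1, 2)))) = Mul(-488, Add(260, Pow(Add(-34, Add(1, Mul(Mul(Rational(-1, 3), Rational(1, 6)), -7))), Rational(1, 2)))) = Mul(-488, Add(260, Pow(Add(-34, Add(1, Mul(Rational(-1, 18), -7))), Rational(1, 2)))) = Mul(-488, Add(260, Pow(Add(-34, Add(1, Rational(7, 18))), Rational(1, 2)))) = Mul(-488, Add(260, Pow(Add(-34, Rational(25, 18)), Rational(1, 2)))) = Mul(-488, Add(260, Pow(Rational(-587, 18), Rational(1, 2)))) = Mul(-488, Add(260, Mul(Rational(1, 6), I, Pow(1174, Rational(1, 2))))) = Add(-126880, Mul(Rational(-244, 3), I, Pow(1174, Rational(1, 2))))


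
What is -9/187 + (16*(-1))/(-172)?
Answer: 361/8041 ≈ 0.044895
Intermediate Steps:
-9/187 + (16*(-1))/(-172) = -9*1/187 - 16*(-1/172) = -9/187 + 4/43 = 361/8041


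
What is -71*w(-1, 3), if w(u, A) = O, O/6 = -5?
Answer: 2130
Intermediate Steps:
O = -30 (O = 6*(-5) = -30)
w(u, A) = -30
-71*w(-1, 3) = -71*(-30) = 2130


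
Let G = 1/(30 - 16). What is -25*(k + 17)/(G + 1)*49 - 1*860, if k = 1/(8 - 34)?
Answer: -263285/13 ≈ -20253.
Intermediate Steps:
k = -1/26 (k = 1/(-26) = -1/26 ≈ -0.038462)
G = 1/14 ≈ 0.071429
-25*(k + 17)/(G + 1)*49 - 1*860 = -25*(-1/26 + 17)/(1/14 + 1)*49 - 1*860 = -11025/(26*15/14)*49 - 860 = -11025*14/(26*15)*49 - 860 = -25*1029/65*49 - 860 = -5145/13*49 - 860 = -252105/13 - 860 = -263285/13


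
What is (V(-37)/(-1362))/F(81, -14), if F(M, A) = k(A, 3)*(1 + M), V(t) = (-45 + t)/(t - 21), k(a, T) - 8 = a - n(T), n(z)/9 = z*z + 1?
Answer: 1/7583616 ≈ 1.3186e-7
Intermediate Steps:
n(z) = 9 + 9*z² (n(z) = 9*(z*z + 1) = 9*(z² + 1) = 9*(1 + z²) = 9 + 9*z²)
k(a, T) = -1 + a - 9*T² (k(a, T) = 8 + (a - (9 + 9*T²)) = 8 + (a + (-9 - 9*T²)) = 8 + (-9 + a - 9*T²) = -1 + a - 9*T²)
V(t) = (-45 + t)/(-21 + t)
F(M, A) = (1 + M)*(-82 + A) (F(M, A) = (-1 + A - 9*3²)*(1 + M) = (-1 + A - 9*9)*(1 + M) = (-1 + A - 81)*(1 + M) = (-82 + A)*(1 + M) = (1 + M)*(-82 + A))
(V(-37)/(-1362))/F(81, -14) = (((-45 - 37)/(-21 - 37))/(-1362))/(((1 + 81)*(-82 - 14))) = ((-82/(-58))*(-1/1362))/((82*(-96))) = (-1/58*(-82)*(-1/1362))/(-7872) = ((41/29)*(-1/1362))*(-1/7872) = -41/39498*(-1/7872) = 1/7583616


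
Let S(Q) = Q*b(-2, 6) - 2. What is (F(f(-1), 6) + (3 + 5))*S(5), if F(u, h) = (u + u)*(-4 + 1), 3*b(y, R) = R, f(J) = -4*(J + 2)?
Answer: 256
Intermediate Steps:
f(J) = -8 - 4*J (f(J) = -4*(2 + J) = -8 - 4*J)
b(y, R) = R/3
F(u, h) = -6*u (F(u, h) = (2*u)*(-3) = -6*u)
S(Q) = -2 + 2*Q (S(Q) = Q*((⅓)*6) - 2 = Q*2 - 2 = 2*Q - 2 = -2 + 2*Q)
(F(f(-1), 6) + (3 + 5))*S(5) = (-6*(-8 - 4*(-1)) + (3 + 5))*(-2 + 2*5) = (-6*(-8 + 4) + 8)*(-2 + 10) = (-6*(-4) + 8)*8 = (24 + 8)*8 = 32*8 = 256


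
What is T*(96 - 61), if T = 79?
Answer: 2765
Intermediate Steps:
T*(96 - 61) = 79*(96 - 61) = 79*35 = 2765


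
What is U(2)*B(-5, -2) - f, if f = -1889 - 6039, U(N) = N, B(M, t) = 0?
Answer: 7928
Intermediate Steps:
f = -7928
U(2)*B(-5, -2) - f = 2*0 - 1*(-7928) = 0 + 7928 = 7928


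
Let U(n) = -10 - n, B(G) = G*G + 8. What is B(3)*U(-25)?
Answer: 255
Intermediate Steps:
B(G) = 8 + G² (B(G) = G² + 8 = 8 + G²)
B(3)*U(-25) = (8 + 3²)*(-10 - 1*(-25)) = (8 + 9)*(-10 + 25) = 17*15 = 255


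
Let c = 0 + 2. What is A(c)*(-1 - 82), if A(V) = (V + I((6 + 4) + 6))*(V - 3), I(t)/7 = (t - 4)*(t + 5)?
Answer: 146578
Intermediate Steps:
c = 2
I(t) = 7*(-4 + t)*(5 + t) (I(t) = 7*((t - 4)*(t + 5)) = 7*((-4 + t)*(5 + t)) = 7*(-4 + t)*(5 + t))
A(V) = (-3 + V)*(1764 + V) (A(V) = (V + (-140 + 7*((6 + 4) + 6) + 7*((6 + 4) + 6)²))*(V - 3) = (V + (-140 + 7*(10 + 6) + 7*(10 + 6)²))*(-3 + V) = (V + (-140 + 7*16 + 7*16²))*(-3 + V) = (V + (-140 + 112 + 7*256))*(-3 + V) = (V + (-140 + 112 + 1792))*(-3 + V) = (V + 1764)*(-3 + V) = (1764 + V)*(-3 + V) = (-3 + V)*(1764 + V))
A(c)*(-1 - 82) = (-5292 + 2² + 1761*2)*(-1 - 82) = (-5292 + 4 + 3522)*(-83) = -1766*(-83) = 146578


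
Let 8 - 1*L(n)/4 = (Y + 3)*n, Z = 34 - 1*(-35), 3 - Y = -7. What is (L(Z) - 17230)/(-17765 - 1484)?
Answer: 20786/19249 ≈ 1.0798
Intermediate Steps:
Y = 10 (Y = 3 - 1*(-7) = 3 + 7 = 10)
Z = 69 (Z = 34 + 35 = 69)
L(n) = 32 - 52*n (L(n) = 32 - 4*(10 + 3)*n = 32 - 52*n)
(L(Z) - 17230)/(-17765 - 1484) = ((32 - 52*69) - 17230)/(-17765 - 1484) = ((32 - 3588) - 17230)/(-19249) = (-3556 - 17230)*(-1/19249) = -20786*(-1/19249) = 20786/19249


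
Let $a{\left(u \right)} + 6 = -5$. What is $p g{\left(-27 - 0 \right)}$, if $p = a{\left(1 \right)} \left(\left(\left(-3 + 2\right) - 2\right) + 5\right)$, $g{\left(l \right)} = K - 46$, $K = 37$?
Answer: $198$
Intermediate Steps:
$a{\left(u \right)} = -11$ ($a{\left(u \right)} = -6 - 5 = -11$)
$g{\left(l \right)} = -9$ ($g{\left(l \right)} = 37 - 46 = -9$)
$p = -22$ ($p = - 11 \left(\left(\left(-3 + 2\right) - 2\right) + 5\right) = - 11 \left(\left(-1 - 2\right) + 5\right) = - 11 \left(-3 + 5\right) = \left(-11\right) 2 = -22$)
$p g{\left(-27 - 0 \right)} = \left(-22\right) \left(-9\right) = 198$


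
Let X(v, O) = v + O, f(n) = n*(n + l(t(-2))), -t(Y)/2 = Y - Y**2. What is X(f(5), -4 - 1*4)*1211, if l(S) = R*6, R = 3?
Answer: 129577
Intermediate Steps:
t(Y) = -2*Y + 2*Y**2 (t(Y) = -2*(Y - Y**2) = -2*Y + 2*Y**2)
l(S) = 18 (l(S) = 3*6 = 18)
f(n) = n*(18 + n) (f(n) = n*(n + 18) = n*(18 + n))
X(v, O) = O + v
X(f(5), -4 - 1*4)*1211 = ((-4 - 1*4) + 5*(18 + 5))*1211 = ((-4 - 4) + 5*23)*1211 = (-8 + 115)*1211 = 107*1211 = 129577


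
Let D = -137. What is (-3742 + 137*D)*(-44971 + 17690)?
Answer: 614122591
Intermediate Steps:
(-3742 + 137*D)*(-44971 + 17690) = (-3742 + 137*(-137))*(-44971 + 17690) = (-3742 - 18769)*(-27281) = -22511*(-27281) = 614122591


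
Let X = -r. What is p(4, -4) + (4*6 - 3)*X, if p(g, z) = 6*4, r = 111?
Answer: -2307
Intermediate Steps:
p(g, z) = 24
X = -111 (X = -1*111 = -111)
p(4, -4) + (4*6 - 3)*X = 24 + (4*6 - 3)*(-111) = 24 + (24 - 3)*(-111) = 24 + 21*(-111) = 24 - 2331 = -2307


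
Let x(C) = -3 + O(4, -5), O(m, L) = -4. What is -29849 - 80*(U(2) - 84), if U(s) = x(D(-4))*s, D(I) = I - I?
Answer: -22009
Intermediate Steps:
D(I) = 0
x(C) = -7 (x(C) = -3 - 4 = -7)
U(s) = -7*s
-29849 - 80*(U(2) - 84) = -29849 - 80*(-7*2 - 84) = -29849 - 80*(-14 - 84) = -29849 - 80*(-98) = -29849 - 1*(-7840) = -29849 + 7840 = -22009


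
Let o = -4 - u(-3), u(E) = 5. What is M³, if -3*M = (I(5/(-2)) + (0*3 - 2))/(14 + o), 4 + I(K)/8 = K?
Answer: 5832/125 ≈ 46.656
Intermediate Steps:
I(K) = -32 + 8*K
o = -9 (o = -4 - 1*5 = -4 - 5 = -9)
M = 18/5 (M = -((-32 + 8*(5/(-2))) + (0*3 - 2))/(3*(14 - 9)) = -((-32 + 8*(5*(-½))) + (0 - 2))/(3*5) = -((-32 + 8*(-5/2)) - 2)/(3*5) = -((-32 - 20) - 2)/(3*5) = -(-52 - 2)/(3*5) = -(-18)/5 = -⅓*(-54/5) = 18/5 ≈ 3.6000)
M³ = (18/5)³ = 5832/125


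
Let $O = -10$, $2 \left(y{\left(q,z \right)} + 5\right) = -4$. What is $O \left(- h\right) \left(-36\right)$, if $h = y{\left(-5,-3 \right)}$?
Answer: $2520$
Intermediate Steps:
$y{\left(q,z \right)} = -7$ ($y{\left(q,z \right)} = -5 + \frac{1}{2} \left(-4\right) = -5 - 2 = -7$)
$h = -7$
$O \left(- h\right) \left(-36\right) = - 10 \left(\left(-1\right) \left(-7\right)\right) \left(-36\right) = \left(-10\right) 7 \left(-36\right) = \left(-70\right) \left(-36\right) = 2520$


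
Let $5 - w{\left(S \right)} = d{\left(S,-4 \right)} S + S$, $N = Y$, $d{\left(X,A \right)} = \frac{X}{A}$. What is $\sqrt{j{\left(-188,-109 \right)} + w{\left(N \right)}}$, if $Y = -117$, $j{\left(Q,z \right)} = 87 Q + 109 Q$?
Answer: $\frac{i \sqrt{133215}}{2} \approx 182.49 i$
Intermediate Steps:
$j{\left(Q,z \right)} = 196 Q$
$N = -117$
$w{\left(S \right)} = 5 - S + \frac{S^{2}}{4}$ ($w{\left(S \right)} = 5 - \left(\frac{S}{-4} S + S\right) = 5 - \left(S \left(- \frac{1}{4}\right) S + S\right) = 5 - \left(- \frac{S}{4} S + S\right) = 5 - \left(- \frac{S^{2}}{4} + S\right) = 5 - \left(S - \frac{S^{2}}{4}\right) = 5 + \left(- S + \frac{S^{2}}{4}\right) = 5 - S + \frac{S^{2}}{4}$)
$\sqrt{j{\left(-188,-109 \right)} + w{\left(N \right)}} = \sqrt{196 \left(-188\right) + \left(5 - -117 + \frac{\left(-117\right)^{2}}{4}\right)} = \sqrt{-36848 + \left(5 + 117 + \frac{1}{4} \cdot 13689\right)} = \sqrt{-36848 + \left(5 + 117 + \frac{13689}{4}\right)} = \sqrt{-36848 + \frac{14177}{4}} = \sqrt{- \frac{133215}{4}} = \frac{i \sqrt{133215}}{2}$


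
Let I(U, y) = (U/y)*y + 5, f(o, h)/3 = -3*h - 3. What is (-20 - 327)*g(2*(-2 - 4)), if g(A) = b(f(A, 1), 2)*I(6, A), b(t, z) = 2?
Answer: -7634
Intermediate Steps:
f(o, h) = -9 - 9*h (f(o, h) = 3*(-3*h - 3) = 3*(-3 - 3*h) = -9 - 9*h)
I(U, y) = 5 + U (I(U, y) = U + 5 = 5 + U)
g(A) = 22 (g(A) = 2*(5 + 6) = 2*11 = 22)
(-20 - 327)*g(2*(-2 - 4)) = (-20 - 327)*22 = -347*22 = -7634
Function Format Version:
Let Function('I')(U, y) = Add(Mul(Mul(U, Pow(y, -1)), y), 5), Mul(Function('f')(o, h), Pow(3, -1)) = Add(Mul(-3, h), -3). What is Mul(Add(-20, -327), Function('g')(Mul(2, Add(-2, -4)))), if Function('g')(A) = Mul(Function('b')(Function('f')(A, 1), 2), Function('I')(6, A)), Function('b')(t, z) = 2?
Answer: -7634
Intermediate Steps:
Function('f')(o, h) = Add(-9, Mul(-9, h)) (Function('f')(o, h) = Mul(3, Add(Mul(-3, h), -3)) = Mul(3, Add(-3, Mul(-3, h))) = Add(-9, Mul(-9, h)))
Function('I')(U, y) = Add(5, U) (Function('I')(U, y) = Add(U, 5) = Add(5, U))
Function('g')(A) = 22 (Function('g')(A) = Mul(2, Add(5, 6)) = Mul(2, 11) = 22)
Mul(Add(-20, -327), Function('g')(Mul(2, Add(-2, -4)))) = Mul(Add(-20, -327), 22) = Mul(-347, 22) = -7634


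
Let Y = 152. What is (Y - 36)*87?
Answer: 10092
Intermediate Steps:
(Y - 36)*87 = (152 - 36)*87 = 116*87 = 10092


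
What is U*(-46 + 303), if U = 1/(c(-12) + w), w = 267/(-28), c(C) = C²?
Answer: 7196/3765 ≈ 1.9113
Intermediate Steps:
w = -267/28 (w = 267*(-1/28) = -267/28 ≈ -9.5357)
U = 28/3765 (U = 1/((-12)² - 267/28) = 1/(144 - 267/28) = 1/(3765/28) = 28/3765 ≈ 0.0074369)
U*(-46 + 303) = 28*(-46 + 303)/3765 = (28/3765)*257 = 7196/3765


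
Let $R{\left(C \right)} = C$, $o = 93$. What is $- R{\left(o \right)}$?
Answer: $-93$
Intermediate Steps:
$- R{\left(o \right)} = \left(-1\right) 93 = -93$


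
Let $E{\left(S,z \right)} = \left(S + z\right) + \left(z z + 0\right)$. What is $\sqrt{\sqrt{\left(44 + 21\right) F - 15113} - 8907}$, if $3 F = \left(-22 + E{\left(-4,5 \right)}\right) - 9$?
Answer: $\frac{\sqrt{-80163 + 12 i \sqrt{8562}}}{3} \approx 0.65361 + 94.379 i$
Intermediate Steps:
$E{\left(S,z \right)} = S + z + z^{2}$ ($E{\left(S,z \right)} = \left(S + z\right) + \left(z^{2} + 0\right) = \left(S + z\right) + z^{2} = S + z + z^{2}$)
$F = - \frac{5}{3}$ ($F = \frac{\left(-22 + \left(-4 + 5 + 5^{2}\right)\right) - 9}{3} = \frac{\left(-22 + \left(-4 + 5 + 25\right)\right) - 9}{3} = \frac{\left(-22 + 26\right) - 9}{3} = \frac{4 - 9}{3} = \frac{1}{3} \left(-5\right) = - \frac{5}{3} \approx -1.6667$)
$\sqrt{\sqrt{\left(44 + 21\right) F - 15113} - 8907} = \sqrt{\sqrt{\left(44 + 21\right) \left(- \frac{5}{3}\right) - 15113} - 8907} = \sqrt{\sqrt{65 \left(- \frac{5}{3}\right) - 15113} - 8907} = \sqrt{\sqrt{- \frac{325}{3} - 15113} - 8907} = \sqrt{\sqrt{- \frac{45664}{3}} - 8907} = \sqrt{\frac{4 i \sqrt{8562}}{3} - 8907} = \sqrt{-8907 + \frac{4 i \sqrt{8562}}{3}}$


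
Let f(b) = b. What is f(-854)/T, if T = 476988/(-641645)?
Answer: 273982415/238494 ≈ 1148.8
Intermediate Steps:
T = -476988/641645 (T = 476988*(-1/641645) = -476988/641645 ≈ -0.74338)
f(-854)/T = -854/(-476988/641645) = -854*(-641645/476988) = 273982415/238494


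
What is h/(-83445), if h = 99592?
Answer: -99592/83445 ≈ -1.1935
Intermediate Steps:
h/(-83445) = 99592/(-83445) = 99592*(-1/83445) = -99592/83445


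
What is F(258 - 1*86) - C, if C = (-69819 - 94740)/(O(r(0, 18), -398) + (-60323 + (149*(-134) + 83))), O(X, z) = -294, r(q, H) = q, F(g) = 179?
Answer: 14244941/80500 ≈ 176.96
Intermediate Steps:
C = 164559/80500 (C = (-69819 - 94740)/(-294 + (-60323 + (149*(-134) + 83))) = -164559/(-294 + (-60323 + (-19966 + 83))) = -164559/(-294 + (-60323 - 19883)) = -164559/(-294 - 80206) = -164559/(-80500) = -164559*(-1/80500) = 164559/80500 ≈ 2.0442)
F(258 - 1*86) - C = 179 - 1*164559/80500 = 179 - 164559/80500 = 14244941/80500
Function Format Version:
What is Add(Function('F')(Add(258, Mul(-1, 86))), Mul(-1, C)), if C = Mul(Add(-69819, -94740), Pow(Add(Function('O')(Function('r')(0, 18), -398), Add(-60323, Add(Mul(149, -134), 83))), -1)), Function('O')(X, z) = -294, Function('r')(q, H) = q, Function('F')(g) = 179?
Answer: Rational(14244941, 80500) ≈ 176.96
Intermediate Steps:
C = Rational(164559, 80500) (C = Mul(Add(-69819, -94740), Pow(Add(-294, Add(-60323, Add(Mul(149, -134), 83))), -1)) = Mul(-164559, Pow(Add(-294, Add(-60323, Add(-19966, 83))), -1)) = Mul(-164559, Pow(Add(-294, Add(-60323, -19883)), -1)) = Mul(-164559, Pow(Add(-294, -80206), -1)) = Mul(-164559, Pow(-80500, -1)) = Mul(-164559, Rational(-1, 80500)) = Rational(164559, 80500) ≈ 2.0442)
Add(Function('F')(Add(258, Mul(-1, 86))), Mul(-1, C)) = Add(179, Mul(-1, Rational(164559, 80500))) = Add(179, Rational(-164559, 80500)) = Rational(14244941, 80500)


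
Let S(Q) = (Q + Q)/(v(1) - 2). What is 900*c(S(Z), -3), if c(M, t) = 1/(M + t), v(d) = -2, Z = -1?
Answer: -360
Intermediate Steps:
S(Q) = -Q/2 (S(Q) = (Q + Q)/(-2 - 2) = (2*Q)/(-4) = (2*Q)*(-¼) = -Q/2)
900*c(S(Z), -3) = 900/(-½*(-1) - 3) = 900/(½ - 3) = 900/(-5/2) = 900*(-⅖) = -360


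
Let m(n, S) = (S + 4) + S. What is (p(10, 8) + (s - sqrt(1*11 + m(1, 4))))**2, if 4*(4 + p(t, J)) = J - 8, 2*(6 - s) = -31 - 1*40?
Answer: 5717/4 - 75*sqrt(23) ≈ 1069.6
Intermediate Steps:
m(n, S) = 4 + 2*S (m(n, S) = (4 + S) + S = 4 + 2*S)
s = 83/2 (s = 6 - (-31 - 1*40)/2 = 6 - (-31 - 40)/2 = 6 - 1/2*(-71) = 6 + 71/2 = 83/2 ≈ 41.500)
p(t, J) = -6 + J/4 (p(t, J) = -4 + (J - 8)/4 = -4 + (-8 + J)/4 = -4 + (-2 + J/4) = -6 + J/4)
(p(10, 8) + (s - sqrt(1*11 + m(1, 4))))**2 = ((-6 + (1/4)*8) + (83/2 - sqrt(1*11 + (4 + 2*4))))**2 = ((-6 + 2) + (83/2 - sqrt(11 + (4 + 8))))**2 = (-4 + (83/2 - sqrt(11 + 12)))**2 = (-4 + (83/2 - sqrt(23)))**2 = (75/2 - sqrt(23))**2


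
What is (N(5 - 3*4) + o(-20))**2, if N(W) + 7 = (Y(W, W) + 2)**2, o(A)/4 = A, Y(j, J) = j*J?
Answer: 6320196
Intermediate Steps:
Y(j, J) = J*j
o(A) = 4*A
N(W) = -7 + (2 + W**2)**2 (N(W) = -7 + (W*W + 2)**2 = -7 + (W**2 + 2)**2 = -7 + (2 + W**2)**2)
(N(5 - 3*4) + o(-20))**2 = ((-7 + (2 + (5 - 3*4)**2)**2) + 4*(-20))**2 = ((-7 + (2 + (5 - 12)**2)**2) - 80)**2 = ((-7 + (2 + (-7)**2)**2) - 80)**2 = ((-7 + (2 + 49)**2) - 80)**2 = ((-7 + 51**2) - 80)**2 = ((-7 + 2601) - 80)**2 = (2594 - 80)**2 = 2514**2 = 6320196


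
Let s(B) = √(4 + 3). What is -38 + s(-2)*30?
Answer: -38 + 30*√7 ≈ 41.373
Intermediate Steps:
s(B) = √7
-38 + s(-2)*30 = -38 + √7*30 = -38 + 30*√7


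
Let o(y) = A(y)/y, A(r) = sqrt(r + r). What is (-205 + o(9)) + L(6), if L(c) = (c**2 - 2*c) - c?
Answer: -187 + sqrt(2)/3 ≈ -186.53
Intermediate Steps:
A(r) = sqrt(2)*sqrt(r) (A(r) = sqrt(2*r) = sqrt(2)*sqrt(r))
o(y) = sqrt(2)/sqrt(y) (o(y) = (sqrt(2)*sqrt(y))/y = sqrt(2)/sqrt(y))
L(c) = c**2 - 3*c
(-205 + o(9)) + L(6) = (-205 + sqrt(2)/sqrt(9)) + 6*(-3 + 6) = (-205 + sqrt(2)*(1/3)) + 6*3 = (-205 + sqrt(2)/3) + 18 = -187 + sqrt(2)/3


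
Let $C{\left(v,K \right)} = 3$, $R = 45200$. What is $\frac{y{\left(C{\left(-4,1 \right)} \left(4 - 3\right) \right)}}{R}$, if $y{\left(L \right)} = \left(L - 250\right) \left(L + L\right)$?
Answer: $- \frac{741}{22600} \approx -0.032788$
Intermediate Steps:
$y{\left(L \right)} = 2 L \left(-250 + L\right)$ ($y{\left(L \right)} = \left(-250 + L\right) 2 L = 2 L \left(-250 + L\right)$)
$\frac{y{\left(C{\left(-4,1 \right)} \left(4 - 3\right) \right)}}{R} = \frac{2 \cdot 3 \left(4 - 3\right) \left(-250 + 3 \left(4 - 3\right)\right)}{45200} = 2 \cdot 3 \cdot 1 \left(-250 + 3 \cdot 1\right) \frac{1}{45200} = 2 \cdot 3 \left(-250 + 3\right) \frac{1}{45200} = 2 \cdot 3 \left(-247\right) \frac{1}{45200} = \left(-1482\right) \frac{1}{45200} = - \frac{741}{22600}$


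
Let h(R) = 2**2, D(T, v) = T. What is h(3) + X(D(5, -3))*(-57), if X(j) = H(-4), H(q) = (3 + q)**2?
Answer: -53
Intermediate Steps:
h(R) = 4
X(j) = 1 (X(j) = (3 - 4)**2 = (-1)**2 = 1)
h(3) + X(D(5, -3))*(-57) = 4 + 1*(-57) = 4 - 57 = -53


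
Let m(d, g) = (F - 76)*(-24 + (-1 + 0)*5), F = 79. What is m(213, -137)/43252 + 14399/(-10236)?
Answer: -38979755/27670467 ≈ -1.4087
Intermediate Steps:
m(d, g) = -87 (m(d, g) = (79 - 76)*(-24 + (-1 + 0)*5) = 3*(-24 - 1*5) = 3*(-24 - 5) = 3*(-29) = -87)
m(213, -137)/43252 + 14399/(-10236) = -87/43252 + 14399/(-10236) = -87*1/43252 + 14399*(-1/10236) = -87/43252 - 14399/10236 = -38979755/27670467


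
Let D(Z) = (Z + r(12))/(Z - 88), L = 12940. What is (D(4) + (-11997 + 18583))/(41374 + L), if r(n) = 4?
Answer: 69152/570297 ≈ 0.12126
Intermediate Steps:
D(Z) = (4 + Z)/(-88 + Z) (D(Z) = (Z + 4)/(Z - 88) = (4 + Z)/(-88 + Z))
(D(4) + (-11997 + 18583))/(41374 + L) = ((4 + 4)/(-88 + 4) + (-11997 + 18583))/(41374 + 12940) = (8/(-84) + 6586)/54314 = (-1/84*8 + 6586)*(1/54314) = (-2/21 + 6586)*(1/54314) = (138304/21)*(1/54314) = 69152/570297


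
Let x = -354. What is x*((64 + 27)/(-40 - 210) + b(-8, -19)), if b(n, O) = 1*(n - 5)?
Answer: 591357/125 ≈ 4730.9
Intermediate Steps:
b(n, O) = -5 + n (b(n, O) = 1*(-5 + n) = -5 + n)
x*((64 + 27)/(-40 - 210) + b(-8, -19)) = -354*((64 + 27)/(-40 - 210) + (-5 - 8)) = -354*(91/(-250) - 13) = -354*(91*(-1/250) - 13) = -354*(-91/250 - 13) = -354*(-3341/250) = 591357/125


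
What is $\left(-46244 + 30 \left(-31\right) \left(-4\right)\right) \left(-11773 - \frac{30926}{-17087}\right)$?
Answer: $\frac{1221862290900}{2441} \approx 5.0056 \cdot 10^{8}$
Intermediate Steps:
$\left(-46244 + 30 \left(-31\right) \left(-4\right)\right) \left(-11773 - \frac{30926}{-17087}\right) = \left(-46244 - -3720\right) \left(-11773 - - \frac{4418}{2441}\right) = \left(-46244 + 3720\right) \left(-11773 + \frac{4418}{2441}\right) = \left(-42524\right) \left(- \frac{28733475}{2441}\right) = \frac{1221862290900}{2441}$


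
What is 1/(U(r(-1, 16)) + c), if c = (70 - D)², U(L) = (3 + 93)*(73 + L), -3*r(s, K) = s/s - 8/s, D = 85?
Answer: 1/6945 ≈ 0.00014399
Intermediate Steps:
r(s, K) = -⅓ + 8/(3*s) (r(s, K) = -(s/s - 8/s)/3 = -(1 - 8/s)/3 = -⅓ + 8/(3*s))
U(L) = 7008 + 96*L (U(L) = 96*(73 + L) = 7008 + 96*L)
c = 225 (c = (70 - 1*85)² = (70 - 85)² = (-15)² = 225)
1/(U(r(-1, 16)) + c) = 1/((7008 + 96*((⅓)*(8 - 1*(-1))/(-1))) + 225) = 1/((7008 + 96*((⅓)*(-1)*(8 + 1))) + 225) = 1/((7008 + 96*((⅓)*(-1)*9)) + 225) = 1/((7008 + 96*(-3)) + 225) = 1/((7008 - 288) + 225) = 1/(6720 + 225) = 1/6945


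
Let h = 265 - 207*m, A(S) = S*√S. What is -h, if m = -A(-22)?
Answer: -265 + 4554*I*√22 ≈ -265.0 + 21360.0*I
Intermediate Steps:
A(S) = S^(3/2)
m = 22*I*√22 (m = -(-22)^(3/2) = -(-22)*I*√22 = 22*I*√22 ≈ 103.19*I)
h = 265 - 4554*I*√22 ≈ 265.0 - 21360.0*I
-h = -(265 - 4554*I*√22) = -265 + 4554*I*√22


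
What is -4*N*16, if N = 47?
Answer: -3008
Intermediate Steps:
-4*N*16 = -4*47*16 = -188*16 = -3008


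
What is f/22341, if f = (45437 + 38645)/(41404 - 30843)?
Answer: 84082/235943301 ≈ 0.00035637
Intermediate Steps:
f = 84082/10561 ≈ 7.9616
f/22341 = (84082/10561)/22341 = (84082/10561)*(1/22341) = 84082/235943301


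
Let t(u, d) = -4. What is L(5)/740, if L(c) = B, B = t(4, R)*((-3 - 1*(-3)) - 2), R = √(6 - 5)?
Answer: 2/185 ≈ 0.010811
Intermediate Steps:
R = 1 (R = √1 = 1)
B = 8 (B = -4*((-3 - 1*(-3)) - 2) = -4*((-3 + 3) - 2) = -4*(0 - 2) = -4*(-2) = 8)
L(c) = 8
L(5)/740 = 8/740 = 8*(1/740) = 2/185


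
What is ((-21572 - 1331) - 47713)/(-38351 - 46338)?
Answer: 70616/84689 ≈ 0.83383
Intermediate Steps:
((-21572 - 1331) - 47713)/(-38351 - 46338) = (-22903 - 47713)/(-84689) = -70616*(-1/84689) = 70616/84689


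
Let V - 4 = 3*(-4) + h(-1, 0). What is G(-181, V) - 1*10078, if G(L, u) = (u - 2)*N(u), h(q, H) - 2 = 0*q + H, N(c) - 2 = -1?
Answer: -10086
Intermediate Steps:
N(c) = 1 (N(c) = 2 - 1 = 1)
h(q, H) = 2 + H (h(q, H) = 2 + (0*q + H) = 2 + (0 + H) = 2 + H)
V = -6 (V = 4 + (3*(-4) + (2 + 0)) = 4 + (-12 + 2) = 4 - 10 = -6)
G(L, u) = -2 + u (G(L, u) = (u - 2)*1 = (-2 + u)*1 = -2 + u)
G(-181, V) - 1*10078 = (-2 - 6) - 1*10078 = -8 - 10078 = -10086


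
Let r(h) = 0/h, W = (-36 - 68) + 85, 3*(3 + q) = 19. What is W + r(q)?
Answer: -19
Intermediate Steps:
q = 10/3 (q = -3 + (⅓)*19 = -3 + 19/3 = 10/3 ≈ 3.3333)
W = -19 (W = -104 + 85 = -19)
r(h) = 0
W + r(q) = -19 + 0 = -19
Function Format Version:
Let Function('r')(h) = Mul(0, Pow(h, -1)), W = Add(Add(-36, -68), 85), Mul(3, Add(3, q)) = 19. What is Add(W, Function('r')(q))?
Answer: -19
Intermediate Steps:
q = Rational(10, 3) (q = Add(-3, Mul(Rational(1, 3), 19)) = Add(-3, Rational(19, 3)) = Rational(10, 3) ≈ 3.3333)
W = -19 (W = Add(-104, 85) = -19)
Function('r')(h) = 0
Add(W, Function('r')(q)) = Add(-19, 0) = -19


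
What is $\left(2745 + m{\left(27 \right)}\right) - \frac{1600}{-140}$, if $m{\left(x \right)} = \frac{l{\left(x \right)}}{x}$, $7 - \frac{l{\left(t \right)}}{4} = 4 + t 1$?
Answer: $\frac{173431}{63} \approx 2752.9$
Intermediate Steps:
$l{\left(t \right)} = 12 - 4 t$ ($l{\left(t \right)} = 28 - 4 \left(4 + t 1\right) = 28 - 4 \left(4 + t\right) = 28 - \left(16 + 4 t\right) = 12 - 4 t$)
$m{\left(x \right)} = \frac{12 - 4 x}{x}$
$\left(2745 + m{\left(27 \right)}\right) - \frac{1600}{-140} = \left(2745 - \left(4 - \frac{12}{27}\right)\right) - \frac{1600}{-140} = \left(2745 + \left(-4 + 12 \cdot \frac{1}{27}\right)\right) - - \frac{80}{7} = \left(2745 + \left(-4 + \frac{4}{9}\right)\right) + \frac{80}{7} = \left(2745 - \frac{32}{9}\right) + \frac{80}{7} = \frac{24673}{9} + \frac{80}{7} = \frac{173431}{63}$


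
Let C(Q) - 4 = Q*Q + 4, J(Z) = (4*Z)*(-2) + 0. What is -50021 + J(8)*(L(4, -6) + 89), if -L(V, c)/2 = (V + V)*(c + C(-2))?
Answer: -49573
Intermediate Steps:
J(Z) = -8*Z (J(Z) = -8*Z + 0 = -8*Z)
C(Q) = 8 + Q**2 (C(Q) = 4 + (Q*Q + 4) = 4 + (Q**2 + 4) = 4 + (4 + Q**2) = 8 + Q**2)
L(V, c) = -4*V*(12 + c) (L(V, c) = -2*(V + V)*(c + (8 + (-2)**2)) = -2*2*V*(c + (8 + 4)) = -2*2*V*(c + 12) = -2*2*V*(12 + c) = -4*V*(12 + c))
-50021 + J(8)*(L(4, -6) + 89) = -50021 + (-8*8)*(-4*4*(12 - 6) + 89) = -50021 - 64*(-4*4*6 + 89) = -50021 - 64*(-96 + 89) = -50021 - 64*(-7) = -50021 + 448 = -49573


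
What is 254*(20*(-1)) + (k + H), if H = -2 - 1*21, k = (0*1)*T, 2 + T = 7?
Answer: -5103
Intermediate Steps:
T = 5 (T = -2 + 7 = 5)
k = 0 (k = (0*1)*5 = 0*5 = 0)
H = -23 (H = -2 - 21 = -23)
254*(20*(-1)) + (k + H) = 254*(20*(-1)) + (0 - 23) = 254*(-20) - 23 = -5080 - 23 = -5103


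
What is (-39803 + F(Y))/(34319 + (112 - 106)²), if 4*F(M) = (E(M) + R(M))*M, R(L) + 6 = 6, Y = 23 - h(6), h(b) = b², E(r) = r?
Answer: -159043/137420 ≈ -1.1574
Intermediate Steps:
Y = -13 (Y = 23 - 1*6² = 23 - 1*36 = 23 - 36 = -13)
R(L) = 0 (R(L) = -6 + 6 = 0)
F(M) = M²/4 (F(M) = ((M + 0)*M)/4 = (M*M)/4 = M²/4)
(-39803 + F(Y))/(34319 + (112 - 106)²) = (-39803 + (¼)*(-13)²)/(34319 + (112 - 106)²) = (-39803 + (¼)*169)/(34319 + 6²) = (-39803 + 169/4)/(34319 + 36) = -159043/4/34355 = -159043/4*1/34355 = -159043/137420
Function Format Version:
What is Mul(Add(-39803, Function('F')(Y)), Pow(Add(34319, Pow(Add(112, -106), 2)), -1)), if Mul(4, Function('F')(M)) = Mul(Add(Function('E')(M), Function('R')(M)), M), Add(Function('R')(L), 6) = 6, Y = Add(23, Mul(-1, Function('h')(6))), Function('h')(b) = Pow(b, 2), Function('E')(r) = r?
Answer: Rational(-159043, 137420) ≈ -1.1574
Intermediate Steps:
Y = -13 (Y = Add(23, Mul(-1, Pow(6, 2))) = Add(23, Mul(-1, 36)) = Add(23, -36) = -13)
Function('R')(L) = 0 (Function('R')(L) = Add(-6, 6) = 0)
Function('F')(M) = Mul(Rational(1, 4), Pow(M, 2)) (Function('F')(M) = Mul(Rational(1, 4), Mul(Add(M, 0), M)) = Mul(Rational(1, 4), Mul(M, M)) = Mul(Rational(1, 4), Pow(M, 2)))
Mul(Add(-39803, Function('F')(Y)), Pow(Add(34319, Pow(Add(112, -106), 2)), -1)) = Mul(Add(-39803, Mul(Rational(1, 4), Pow(-13, 2))), Pow(Add(34319, Pow(Add(112, -106), 2)), -1)) = Mul(Add(-39803, Mul(Rational(1, 4), 169)), Pow(Add(34319, Pow(6, 2)), -1)) = Mul(Add(-39803, Rational(169, 4)), Pow(Add(34319, 36), -1)) = Mul(Rational(-159043, 4), Pow(34355, -1)) = Mul(Rational(-159043, 4), Rational(1, 34355)) = Rational(-159043, 137420)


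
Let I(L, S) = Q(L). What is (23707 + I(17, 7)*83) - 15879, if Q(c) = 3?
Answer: 8077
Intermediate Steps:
I(L, S) = 3
(23707 + I(17, 7)*83) - 15879 = (23707 + 3*83) - 15879 = (23707 + 249) - 15879 = 23956 - 15879 = 8077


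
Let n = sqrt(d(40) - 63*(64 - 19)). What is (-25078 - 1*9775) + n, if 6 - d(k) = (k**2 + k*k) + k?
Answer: -34853 + 17*I*sqrt(21) ≈ -34853.0 + 77.904*I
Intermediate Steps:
d(k) = 6 - k - 2*k**2 (d(k) = 6 - ((k**2 + k*k) + k) = 6 - ((k**2 + k**2) + k) = 6 - (2*k**2 + k) = 6 - (k + 2*k**2) = 6 + (-k - 2*k**2) = 6 - k - 2*k**2)
n = 17*I*sqrt(21) (n = sqrt((6 - 1*40 - 2*40**2) - 63*(64 - 19)) = sqrt((6 - 40 - 2*1600) - 63*45) = sqrt((6 - 40 - 3200) - 2835) = sqrt(-3234 - 2835) = sqrt(-6069) = 17*I*sqrt(21) ≈ 77.904*I)
(-25078 - 1*9775) + n = (-25078 - 1*9775) + 17*I*sqrt(21) = (-25078 - 9775) + 17*I*sqrt(21) = -34853 + 17*I*sqrt(21)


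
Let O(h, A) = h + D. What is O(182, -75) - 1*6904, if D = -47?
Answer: -6769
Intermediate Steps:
O(h, A) = -47 + h (O(h, A) = h - 47 = -47 + h)
O(182, -75) - 1*6904 = (-47 + 182) - 1*6904 = 135 - 6904 = -6769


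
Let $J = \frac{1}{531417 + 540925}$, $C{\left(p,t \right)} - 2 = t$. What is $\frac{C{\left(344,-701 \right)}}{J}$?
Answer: $-749567058$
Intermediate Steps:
$C{\left(p,t \right)} = 2 + t$
$J = \frac{1}{1072342} \approx 9.3254 \cdot 10^{-7}$
$\frac{C{\left(344,-701 \right)}}{J} = \left(2 - 701\right) \frac{1}{\frac{1}{1072342}} = \left(-699\right) 1072342 = -749567058$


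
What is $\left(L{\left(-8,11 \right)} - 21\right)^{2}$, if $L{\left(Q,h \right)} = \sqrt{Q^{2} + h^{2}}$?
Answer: $\left(21 - \sqrt{185}\right)^{2} \approx 54.738$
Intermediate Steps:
$\left(L{\left(-8,11 \right)} - 21\right)^{2} = \left(\sqrt{\left(-8\right)^{2} + 11^{2}} - 21\right)^{2} = \left(\sqrt{64 + 121} - 21\right)^{2} = \left(\sqrt{185} - 21\right)^{2} = \left(-21 + \sqrt{185}\right)^{2}$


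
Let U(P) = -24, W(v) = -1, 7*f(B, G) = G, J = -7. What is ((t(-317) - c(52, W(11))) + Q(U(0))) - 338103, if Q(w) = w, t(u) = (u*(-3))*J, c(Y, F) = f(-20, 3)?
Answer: -2413491/7 ≈ -3.4478e+5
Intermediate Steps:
f(B, G) = G/7
c(Y, F) = 3/7 (c(Y, F) = (⅐)*3 = 3/7)
t(u) = 21*u (t(u) = (u*(-3))*(-7) = -3*u*(-7) = 21*u)
((t(-317) - c(52, W(11))) + Q(U(0))) - 338103 = ((21*(-317) - 1*3/7) - 24) - 338103 = ((-6657 - 3/7) - 24) - 338103 = (-46602/7 - 24) - 338103 = -46770/7 - 338103 = -2413491/7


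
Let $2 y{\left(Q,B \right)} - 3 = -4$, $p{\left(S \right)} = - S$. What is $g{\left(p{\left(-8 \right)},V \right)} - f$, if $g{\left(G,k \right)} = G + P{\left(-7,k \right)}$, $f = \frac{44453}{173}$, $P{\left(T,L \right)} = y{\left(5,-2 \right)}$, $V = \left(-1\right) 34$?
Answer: $- \frac{86311}{346} \approx -249.45$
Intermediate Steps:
$y{\left(Q,B \right)} = - \frac{1}{2}$ ($y{\left(Q,B \right)} = \frac{3}{2} + \frac{1}{2} \left(-4\right) = \frac{3}{2} - 2 = - \frac{1}{2}$)
$V = -34$
$P{\left(T,L \right)} = - \frac{1}{2}$
$f = \frac{44453}{173}$ ($f = 44453 \cdot \frac{1}{173} = \frac{44453}{173} \approx 256.95$)
$g{\left(G,k \right)} = - \frac{1}{2} + G$ ($g{\left(G,k \right)} = G - \frac{1}{2} = - \frac{1}{2} + G$)
$g{\left(p{\left(-8 \right)},V \right)} - f = \left(- \frac{1}{2} - -8\right) - \frac{44453}{173} = \left(- \frac{1}{2} + 8\right) - \frac{44453}{173} = \frac{15}{2} - \frac{44453}{173} = - \frac{86311}{346}$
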